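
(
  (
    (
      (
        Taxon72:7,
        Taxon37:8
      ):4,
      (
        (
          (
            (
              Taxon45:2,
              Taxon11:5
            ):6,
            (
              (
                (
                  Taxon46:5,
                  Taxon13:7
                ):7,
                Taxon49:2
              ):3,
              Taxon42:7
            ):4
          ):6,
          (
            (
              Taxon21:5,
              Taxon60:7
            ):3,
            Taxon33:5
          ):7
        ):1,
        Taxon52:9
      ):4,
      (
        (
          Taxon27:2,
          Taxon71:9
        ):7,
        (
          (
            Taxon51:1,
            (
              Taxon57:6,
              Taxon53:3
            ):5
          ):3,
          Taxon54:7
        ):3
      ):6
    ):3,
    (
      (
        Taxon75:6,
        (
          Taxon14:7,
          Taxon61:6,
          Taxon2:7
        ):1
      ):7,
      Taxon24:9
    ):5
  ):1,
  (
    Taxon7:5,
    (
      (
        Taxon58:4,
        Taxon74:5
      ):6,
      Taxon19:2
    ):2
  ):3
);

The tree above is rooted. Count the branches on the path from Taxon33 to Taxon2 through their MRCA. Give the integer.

9

The MRCA of Taxon33 and Taxon2 is the node subtending (((Taxon72,Taxon37),((((Taxon45,Taxon11),(((Taxon46,Taxon13),Taxon49),Taxon42)),((Taxon21,Taxon60),Taxon33)),Taxon52),((Taxon27,Taxon71),((Taxon51,(Taxon57,Taxon53)),Taxon54))),((Taxon75,(Taxon14,Taxon61,Taxon2)),Taxon24)).
From Taxon33 up to that node: 5 branches. From Taxon2 up to the same node: 4 branches. Total: 5 + 4 = 9.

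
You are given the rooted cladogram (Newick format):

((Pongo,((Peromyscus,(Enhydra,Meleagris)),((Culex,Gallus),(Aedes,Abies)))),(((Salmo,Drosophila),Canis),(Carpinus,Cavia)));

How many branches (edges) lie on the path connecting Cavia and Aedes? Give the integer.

8

The MRCA of Cavia and Aedes is the root of the tree.
From Cavia up to that node: 3 branches. From Aedes up to the same node: 5 branches. Total: 3 + 5 = 8.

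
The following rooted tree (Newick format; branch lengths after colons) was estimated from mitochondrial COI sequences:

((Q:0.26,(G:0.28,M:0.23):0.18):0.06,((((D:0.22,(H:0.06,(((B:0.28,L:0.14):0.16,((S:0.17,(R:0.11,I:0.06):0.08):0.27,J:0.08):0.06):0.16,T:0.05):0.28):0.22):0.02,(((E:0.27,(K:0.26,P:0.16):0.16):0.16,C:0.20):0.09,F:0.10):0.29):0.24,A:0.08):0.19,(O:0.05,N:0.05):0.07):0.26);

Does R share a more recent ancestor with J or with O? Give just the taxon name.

J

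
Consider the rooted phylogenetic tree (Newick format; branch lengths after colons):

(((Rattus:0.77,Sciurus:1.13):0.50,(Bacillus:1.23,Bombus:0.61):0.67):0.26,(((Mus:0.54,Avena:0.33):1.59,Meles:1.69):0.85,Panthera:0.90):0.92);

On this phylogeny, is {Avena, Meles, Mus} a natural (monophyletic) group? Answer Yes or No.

Yes

The most recent common ancestor of these taxa subtends ((Mus,Avena),Meles).
That clade has exactly 3 tips — every listed taxon and nothing else — so the group is monophyletic.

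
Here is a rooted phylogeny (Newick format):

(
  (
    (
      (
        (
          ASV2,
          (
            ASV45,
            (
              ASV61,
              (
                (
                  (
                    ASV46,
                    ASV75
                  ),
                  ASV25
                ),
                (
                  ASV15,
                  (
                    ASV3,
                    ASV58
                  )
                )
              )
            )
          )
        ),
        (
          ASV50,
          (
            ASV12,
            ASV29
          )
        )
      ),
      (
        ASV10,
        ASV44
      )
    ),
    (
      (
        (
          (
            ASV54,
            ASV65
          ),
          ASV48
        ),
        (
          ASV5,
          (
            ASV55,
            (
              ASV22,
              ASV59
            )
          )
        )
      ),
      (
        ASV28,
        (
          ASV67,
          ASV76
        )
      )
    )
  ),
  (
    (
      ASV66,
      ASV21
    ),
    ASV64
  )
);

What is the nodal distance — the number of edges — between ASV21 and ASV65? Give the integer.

The MRCA of ASV21 and ASV65 is the root of the tree.
From ASV21 up to that node: 3 branches. From ASV65 up to the same node: 6 branches. Total: 3 + 6 = 9.

9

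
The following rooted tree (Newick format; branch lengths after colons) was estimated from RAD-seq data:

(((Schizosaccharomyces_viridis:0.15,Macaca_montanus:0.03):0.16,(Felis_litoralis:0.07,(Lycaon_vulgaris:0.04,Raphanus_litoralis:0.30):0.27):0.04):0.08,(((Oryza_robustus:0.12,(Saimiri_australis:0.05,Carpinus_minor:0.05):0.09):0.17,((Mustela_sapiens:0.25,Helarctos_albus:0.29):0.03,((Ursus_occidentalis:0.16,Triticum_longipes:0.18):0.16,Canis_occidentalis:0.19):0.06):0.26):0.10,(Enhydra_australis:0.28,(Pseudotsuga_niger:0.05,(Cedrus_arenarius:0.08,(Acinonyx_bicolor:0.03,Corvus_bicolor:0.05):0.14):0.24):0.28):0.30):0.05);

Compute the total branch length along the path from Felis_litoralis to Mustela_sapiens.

The path runs Felis_litoralis → … → MRCA → … → Mustela_sapiens; the MRCA is the root of the tree.
Branch lengths along that path: 0.07 + 0.04 + 0.08 + 0.05 + 0.10 + 0.26 + 0.03 + 0.25 = 0.88.

0.88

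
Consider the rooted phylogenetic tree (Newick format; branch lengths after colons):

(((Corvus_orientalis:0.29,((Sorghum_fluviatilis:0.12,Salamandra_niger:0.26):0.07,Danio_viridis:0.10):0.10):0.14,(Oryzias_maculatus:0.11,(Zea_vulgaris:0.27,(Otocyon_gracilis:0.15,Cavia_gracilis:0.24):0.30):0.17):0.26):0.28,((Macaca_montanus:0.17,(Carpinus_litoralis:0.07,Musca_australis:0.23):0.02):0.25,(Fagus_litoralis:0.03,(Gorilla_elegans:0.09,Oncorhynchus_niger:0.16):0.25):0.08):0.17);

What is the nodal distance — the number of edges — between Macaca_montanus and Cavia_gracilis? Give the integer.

8

The MRCA of Macaca_montanus and Cavia_gracilis is the root of the tree.
From Macaca_montanus up to that node: 3 branches. From Cavia_gracilis up to the same node: 5 branches. Total: 3 + 5 = 8.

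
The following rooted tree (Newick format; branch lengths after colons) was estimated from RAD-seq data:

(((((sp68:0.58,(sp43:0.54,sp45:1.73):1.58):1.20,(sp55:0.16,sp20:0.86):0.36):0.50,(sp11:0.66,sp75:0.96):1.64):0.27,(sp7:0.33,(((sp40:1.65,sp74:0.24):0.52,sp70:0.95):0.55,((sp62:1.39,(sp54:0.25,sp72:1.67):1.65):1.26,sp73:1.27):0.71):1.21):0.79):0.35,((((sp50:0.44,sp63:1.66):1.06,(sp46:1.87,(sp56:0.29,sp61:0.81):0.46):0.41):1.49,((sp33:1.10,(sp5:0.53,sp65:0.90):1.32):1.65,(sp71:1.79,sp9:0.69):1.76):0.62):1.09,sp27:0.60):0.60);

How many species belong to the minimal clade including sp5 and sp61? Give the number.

The MRCA of sp5 and sp61 is the node subtending (((sp50,sp63),(sp46,(sp56,sp61))),((sp33,(sp5,sp65)),(sp71,sp9))).
That clade contains 10 terminal taxa: sp33, sp46, sp5, sp50, sp56, sp61, sp63, sp65, sp71, sp9.

10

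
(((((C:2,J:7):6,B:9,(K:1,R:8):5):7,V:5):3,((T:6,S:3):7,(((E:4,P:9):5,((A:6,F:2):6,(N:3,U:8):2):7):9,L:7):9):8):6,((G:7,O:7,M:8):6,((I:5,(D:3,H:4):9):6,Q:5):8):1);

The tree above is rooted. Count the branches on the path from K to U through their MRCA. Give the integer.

10

The MRCA of K and U is the node subtending ((((C,J),B,(K,R)),V),((T,S),(((E,P),((A,F),(N,U))),L))).
From K up to that node: 4 branches. From U up to the same node: 6 branches. Total: 4 + 6 = 10.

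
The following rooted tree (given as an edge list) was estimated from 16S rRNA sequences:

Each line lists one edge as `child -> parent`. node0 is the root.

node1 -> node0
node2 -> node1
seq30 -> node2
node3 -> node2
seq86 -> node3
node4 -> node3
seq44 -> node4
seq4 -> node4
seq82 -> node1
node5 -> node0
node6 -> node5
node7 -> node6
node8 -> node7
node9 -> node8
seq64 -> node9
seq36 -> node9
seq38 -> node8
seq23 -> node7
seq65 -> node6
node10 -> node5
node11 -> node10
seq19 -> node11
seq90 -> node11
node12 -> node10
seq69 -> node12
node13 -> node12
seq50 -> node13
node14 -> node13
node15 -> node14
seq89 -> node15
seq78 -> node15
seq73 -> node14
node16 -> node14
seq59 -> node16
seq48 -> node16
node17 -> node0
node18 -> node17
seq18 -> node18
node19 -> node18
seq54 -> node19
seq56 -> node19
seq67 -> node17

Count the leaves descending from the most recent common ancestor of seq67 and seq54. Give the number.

The MRCA of seq67 and seq54 is the node subtending ((seq18,(seq54,seq56)),seq67).
That clade contains 4 terminal taxa: seq18, seq54, seq56, seq67.

4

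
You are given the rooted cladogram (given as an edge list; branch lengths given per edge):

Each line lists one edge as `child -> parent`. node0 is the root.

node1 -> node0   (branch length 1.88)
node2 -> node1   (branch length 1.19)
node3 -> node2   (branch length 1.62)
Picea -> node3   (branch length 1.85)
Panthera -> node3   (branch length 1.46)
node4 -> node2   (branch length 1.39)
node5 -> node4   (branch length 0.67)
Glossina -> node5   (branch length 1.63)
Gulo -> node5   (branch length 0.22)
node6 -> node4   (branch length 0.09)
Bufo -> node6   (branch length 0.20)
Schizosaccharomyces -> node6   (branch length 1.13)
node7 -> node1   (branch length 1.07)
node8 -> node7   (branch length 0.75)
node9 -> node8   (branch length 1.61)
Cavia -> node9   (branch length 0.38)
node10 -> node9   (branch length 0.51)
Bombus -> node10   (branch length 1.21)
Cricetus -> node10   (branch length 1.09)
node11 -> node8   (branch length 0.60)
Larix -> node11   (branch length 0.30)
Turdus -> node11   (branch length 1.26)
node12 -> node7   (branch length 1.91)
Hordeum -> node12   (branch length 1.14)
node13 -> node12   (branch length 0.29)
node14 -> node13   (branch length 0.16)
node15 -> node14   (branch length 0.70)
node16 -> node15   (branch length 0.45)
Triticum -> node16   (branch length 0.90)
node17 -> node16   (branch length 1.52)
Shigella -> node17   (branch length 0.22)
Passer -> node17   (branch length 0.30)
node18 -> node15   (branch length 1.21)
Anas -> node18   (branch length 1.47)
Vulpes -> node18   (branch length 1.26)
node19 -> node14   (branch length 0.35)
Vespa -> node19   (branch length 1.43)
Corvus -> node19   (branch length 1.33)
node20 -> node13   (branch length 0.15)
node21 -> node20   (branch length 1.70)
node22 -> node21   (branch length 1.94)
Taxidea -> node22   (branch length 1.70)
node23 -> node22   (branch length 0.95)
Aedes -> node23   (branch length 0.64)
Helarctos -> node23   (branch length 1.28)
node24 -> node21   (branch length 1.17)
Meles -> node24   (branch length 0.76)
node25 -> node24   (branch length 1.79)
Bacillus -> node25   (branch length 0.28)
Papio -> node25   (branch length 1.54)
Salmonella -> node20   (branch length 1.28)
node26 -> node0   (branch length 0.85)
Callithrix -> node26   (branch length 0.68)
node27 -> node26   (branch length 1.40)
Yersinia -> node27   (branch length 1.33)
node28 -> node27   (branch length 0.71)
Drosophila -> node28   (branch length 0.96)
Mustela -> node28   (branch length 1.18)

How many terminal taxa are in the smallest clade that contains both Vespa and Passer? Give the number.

The MRCA of Vespa and Passer is the node subtending (((Triticum,(Shigella,Passer)),(Anas,Vulpes)),(Vespa,Corvus)).
That clade contains 7 terminal taxa: Anas, Corvus, Passer, Shigella, Triticum, Vespa, Vulpes.

7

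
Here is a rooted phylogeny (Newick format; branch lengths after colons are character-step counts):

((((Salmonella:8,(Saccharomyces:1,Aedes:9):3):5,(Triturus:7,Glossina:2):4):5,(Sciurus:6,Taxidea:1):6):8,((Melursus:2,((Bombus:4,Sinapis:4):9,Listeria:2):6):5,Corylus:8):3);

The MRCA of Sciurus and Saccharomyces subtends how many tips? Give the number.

7

The MRCA of Sciurus and Saccharomyces is the node subtending (((Salmonella,(Saccharomyces,Aedes)),(Triturus,Glossina)),(Sciurus,Taxidea)).
That clade contains 7 terminal taxa: Aedes, Glossina, Saccharomyces, Salmonella, Sciurus, Taxidea, Triturus.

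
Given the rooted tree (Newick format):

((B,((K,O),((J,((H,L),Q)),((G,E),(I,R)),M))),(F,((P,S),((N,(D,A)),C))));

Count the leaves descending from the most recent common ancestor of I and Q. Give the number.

The MRCA of I and Q is the node subtending ((J,((H,L),Q)),((G,E),(I,R)),M).
That clade contains 9 terminal taxa: E, G, H, I, J, L, M, Q, R.

9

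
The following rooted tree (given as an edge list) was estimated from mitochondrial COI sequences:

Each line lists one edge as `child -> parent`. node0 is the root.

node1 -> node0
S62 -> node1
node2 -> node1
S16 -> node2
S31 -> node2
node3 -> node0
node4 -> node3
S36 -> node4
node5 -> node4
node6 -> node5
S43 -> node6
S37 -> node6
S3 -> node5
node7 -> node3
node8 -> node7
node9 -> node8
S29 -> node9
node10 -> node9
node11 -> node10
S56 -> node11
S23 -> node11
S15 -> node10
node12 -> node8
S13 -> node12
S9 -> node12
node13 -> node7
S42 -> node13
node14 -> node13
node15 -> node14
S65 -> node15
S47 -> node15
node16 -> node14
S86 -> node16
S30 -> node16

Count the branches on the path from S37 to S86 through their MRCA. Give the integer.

The MRCA of S37 and S86 is the node subtending ((S36,((S43,S37),S3)),(((S29,((S56,S23),S15)),(S13,S9)),(S42,((S65,S47),(S86,S30))))).
From S37 up to that node: 4 branches. From S86 up to the same node: 5 branches. Total: 4 + 5 = 9.

9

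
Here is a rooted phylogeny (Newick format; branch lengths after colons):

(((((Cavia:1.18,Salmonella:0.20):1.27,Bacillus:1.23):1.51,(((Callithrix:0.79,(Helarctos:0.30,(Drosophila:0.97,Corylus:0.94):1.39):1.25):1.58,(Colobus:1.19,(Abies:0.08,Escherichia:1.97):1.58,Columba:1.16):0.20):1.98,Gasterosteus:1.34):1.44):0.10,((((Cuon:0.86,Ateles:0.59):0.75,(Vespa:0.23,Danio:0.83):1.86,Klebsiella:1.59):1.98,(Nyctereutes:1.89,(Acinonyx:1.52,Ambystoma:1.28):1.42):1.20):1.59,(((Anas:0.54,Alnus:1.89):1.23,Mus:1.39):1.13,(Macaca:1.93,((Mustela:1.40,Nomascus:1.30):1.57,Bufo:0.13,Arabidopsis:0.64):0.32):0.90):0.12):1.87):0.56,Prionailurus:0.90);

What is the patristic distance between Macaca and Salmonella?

The path runs Macaca → … → MRCA → … → Salmonella; the MRCA is the node subtending ((((Cavia,Salmonella),Bacillus),(((Callithrix,(Helarctos,(Drosophila,Corylus))),(Colobus,(Abies,Escherichia),Columba)),Gasterosteus)),((((Cuon,Ateles),(Vespa,Danio),Klebsiella),(Nyctereutes,(Acinonyx,Ambystoma))),(((Anas,Alnus),Mus),(Macaca,((Mustela,Nomascus),Bufo,Arabidopsis))))).
Branch lengths along that path: 1.93 + 0.90 + 0.12 + 1.87 + 0.10 + 1.51 + 1.27 + 0.20 = 7.90.

7.90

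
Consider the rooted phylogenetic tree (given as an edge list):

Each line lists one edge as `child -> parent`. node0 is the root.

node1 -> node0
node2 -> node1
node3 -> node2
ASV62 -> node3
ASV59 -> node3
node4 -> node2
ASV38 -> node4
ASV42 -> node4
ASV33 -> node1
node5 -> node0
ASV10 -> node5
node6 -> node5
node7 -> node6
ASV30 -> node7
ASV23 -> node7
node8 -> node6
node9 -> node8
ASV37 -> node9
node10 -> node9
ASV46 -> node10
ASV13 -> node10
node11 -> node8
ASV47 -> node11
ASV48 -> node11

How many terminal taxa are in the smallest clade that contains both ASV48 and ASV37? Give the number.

The MRCA of ASV48 and ASV37 is the node subtending ((ASV37,(ASV46,ASV13)),(ASV47,ASV48)).
That clade contains 5 terminal taxa: ASV13, ASV37, ASV46, ASV47, ASV48.

5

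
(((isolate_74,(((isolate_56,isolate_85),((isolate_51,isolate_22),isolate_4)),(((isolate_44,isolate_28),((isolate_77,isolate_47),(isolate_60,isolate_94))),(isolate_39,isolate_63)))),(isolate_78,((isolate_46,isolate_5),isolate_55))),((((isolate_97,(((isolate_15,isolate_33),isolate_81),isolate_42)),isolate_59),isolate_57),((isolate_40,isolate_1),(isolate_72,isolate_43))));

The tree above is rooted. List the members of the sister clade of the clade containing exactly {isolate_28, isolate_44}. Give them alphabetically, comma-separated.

isolate_47, isolate_60, isolate_77, isolate_94

The clade containing exactly {isolate_28, isolate_44} attaches to the tree at the node subtending ((isolate_44,isolate_28),((isolate_77,isolate_47),(isolate_60,isolate_94))).
The other lineage descending from that same node — the sister group — is ((isolate_77,isolate_47),(isolate_60,isolate_94)); its 4 tips in alphabetical order are the answer.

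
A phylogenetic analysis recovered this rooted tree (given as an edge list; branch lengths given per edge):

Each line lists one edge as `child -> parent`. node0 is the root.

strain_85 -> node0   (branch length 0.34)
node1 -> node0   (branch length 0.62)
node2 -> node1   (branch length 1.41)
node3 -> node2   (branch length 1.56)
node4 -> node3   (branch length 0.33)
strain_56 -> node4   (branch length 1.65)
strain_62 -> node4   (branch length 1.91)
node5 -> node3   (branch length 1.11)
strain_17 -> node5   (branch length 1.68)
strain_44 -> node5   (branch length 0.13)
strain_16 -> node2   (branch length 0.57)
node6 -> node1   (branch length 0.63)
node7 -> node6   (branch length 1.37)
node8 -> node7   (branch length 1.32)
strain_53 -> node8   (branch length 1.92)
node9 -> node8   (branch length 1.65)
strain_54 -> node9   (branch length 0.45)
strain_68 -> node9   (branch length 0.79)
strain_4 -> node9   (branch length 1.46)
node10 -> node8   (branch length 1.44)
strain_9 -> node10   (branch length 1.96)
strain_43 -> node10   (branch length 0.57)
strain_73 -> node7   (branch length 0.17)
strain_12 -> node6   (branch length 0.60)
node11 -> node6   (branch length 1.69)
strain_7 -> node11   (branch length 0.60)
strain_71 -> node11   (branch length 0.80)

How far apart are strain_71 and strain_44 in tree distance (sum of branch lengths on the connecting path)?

7.33

The path runs strain_71 → … → MRCA → … → strain_44; the MRCA is the node subtending ((((strain_56,strain_62),(strain_17,strain_44)),strain_16),(((strain_53,(strain_54,strain_68,strain_4),(strain_9,strain_43)),strain_73),strain_12,(strain_7,strain_71))).
Branch lengths along that path: 0.80 + 1.69 + 0.63 + 1.41 + 1.56 + 1.11 + 0.13 = 7.33.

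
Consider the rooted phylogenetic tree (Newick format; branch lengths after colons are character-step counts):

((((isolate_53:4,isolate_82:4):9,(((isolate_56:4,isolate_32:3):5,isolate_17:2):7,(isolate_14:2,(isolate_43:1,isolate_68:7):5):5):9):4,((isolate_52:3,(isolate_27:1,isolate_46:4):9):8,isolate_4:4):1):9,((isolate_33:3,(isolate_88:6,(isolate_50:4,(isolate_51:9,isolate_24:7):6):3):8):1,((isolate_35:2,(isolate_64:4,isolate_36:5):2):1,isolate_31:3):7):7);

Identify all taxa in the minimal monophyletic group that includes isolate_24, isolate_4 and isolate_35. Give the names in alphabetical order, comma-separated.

Tracing isolate_24: it sits inside (isolate_51,isolate_24).
Tracing isolate_4: it sits inside ((isolate_52,(isolate_27,isolate_46)),isolate_4).
Tracing isolate_35: it sits inside (isolate_35,(isolate_64,isolate_36)).
The smallest clade enclosing all 3 is the whole tree (their MRCA is the root), so the answer is all 21 tips in alphabetical order.

isolate_14, isolate_17, isolate_24, isolate_27, isolate_31, isolate_32, isolate_33, isolate_35, isolate_36, isolate_4, isolate_43, isolate_46, isolate_50, isolate_51, isolate_52, isolate_53, isolate_56, isolate_64, isolate_68, isolate_82, isolate_88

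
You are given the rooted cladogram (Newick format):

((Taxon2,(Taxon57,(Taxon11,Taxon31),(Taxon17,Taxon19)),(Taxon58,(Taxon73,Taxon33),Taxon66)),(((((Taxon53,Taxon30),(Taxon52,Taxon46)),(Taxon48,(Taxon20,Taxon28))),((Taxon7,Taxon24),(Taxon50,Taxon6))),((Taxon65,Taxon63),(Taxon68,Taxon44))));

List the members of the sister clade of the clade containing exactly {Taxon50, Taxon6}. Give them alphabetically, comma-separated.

Taxon24, Taxon7

The clade containing exactly {Taxon50, Taxon6} attaches to the tree at the node subtending ((Taxon7,Taxon24),(Taxon50,Taxon6)).
The other lineage descending from that same node — the sister group — is (Taxon7,Taxon24); its 2 tips in alphabetical order are the answer.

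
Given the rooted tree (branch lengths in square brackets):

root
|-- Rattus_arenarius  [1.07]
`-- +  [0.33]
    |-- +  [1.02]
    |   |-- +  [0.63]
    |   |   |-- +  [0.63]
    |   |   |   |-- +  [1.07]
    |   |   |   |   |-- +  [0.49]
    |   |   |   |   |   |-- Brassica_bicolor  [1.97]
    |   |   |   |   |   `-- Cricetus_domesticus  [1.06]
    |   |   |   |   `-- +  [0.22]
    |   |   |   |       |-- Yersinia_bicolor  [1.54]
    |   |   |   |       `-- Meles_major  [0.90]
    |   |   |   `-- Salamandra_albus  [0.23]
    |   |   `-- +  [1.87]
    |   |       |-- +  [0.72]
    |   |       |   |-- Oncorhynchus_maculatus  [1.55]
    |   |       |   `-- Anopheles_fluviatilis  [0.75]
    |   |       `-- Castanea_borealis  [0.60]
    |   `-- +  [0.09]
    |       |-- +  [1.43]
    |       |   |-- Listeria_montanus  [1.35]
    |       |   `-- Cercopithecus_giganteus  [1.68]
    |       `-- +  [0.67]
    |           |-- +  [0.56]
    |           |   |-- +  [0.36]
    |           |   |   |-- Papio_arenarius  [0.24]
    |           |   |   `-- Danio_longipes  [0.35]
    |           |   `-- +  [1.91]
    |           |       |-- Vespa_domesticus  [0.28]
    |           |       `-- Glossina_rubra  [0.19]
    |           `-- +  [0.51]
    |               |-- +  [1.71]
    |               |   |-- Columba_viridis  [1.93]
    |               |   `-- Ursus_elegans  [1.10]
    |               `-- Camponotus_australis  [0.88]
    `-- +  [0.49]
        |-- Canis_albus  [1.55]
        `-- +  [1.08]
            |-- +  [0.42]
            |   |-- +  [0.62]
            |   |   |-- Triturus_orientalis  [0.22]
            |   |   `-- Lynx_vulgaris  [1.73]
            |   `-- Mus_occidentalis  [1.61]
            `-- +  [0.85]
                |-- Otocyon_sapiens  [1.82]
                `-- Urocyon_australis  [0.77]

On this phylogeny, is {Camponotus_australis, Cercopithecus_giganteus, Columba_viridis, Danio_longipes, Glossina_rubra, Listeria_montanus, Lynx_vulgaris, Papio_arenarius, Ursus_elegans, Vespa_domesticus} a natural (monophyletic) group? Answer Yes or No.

The MRCA of the listed taxa subtends ((((((Brassica_bicolor,Cricetus_domesticus),(Yersinia_bicolor,Meles_major)),Salamandra_albus),((Oncorhynchus_maculatus,Anopheles_fluviatilis),Castanea_borealis)),((Listeria_montanus,Cercopithecus_giganteus),(((Papio_arenarius,Danio_longipes),(Vespa_domesticus,Glossina_rubra)),((Columba_viridis,Ursus_elegans),Camponotus_australis)))),(Canis_albus,(((Triturus_orientalis,Lynx_vulgaris),Mus_occidentalis),(Otocyon_sapiens,Urocyon_australis)))).
That clade also contains Anopheles_fluviatilis, Brassica_bicolor, Canis_albus, Castanea_borealis, Cricetus_domesticus, Meles_major, Mus_occidentalis, Oncorhynchus_maculatus, Otocyon_sapiens, Salamandra_albus, Triturus_orientalis, Urocyon_australis, Yersinia_bicolor, which are not in the proposed group, so the group is not monophyletic.

No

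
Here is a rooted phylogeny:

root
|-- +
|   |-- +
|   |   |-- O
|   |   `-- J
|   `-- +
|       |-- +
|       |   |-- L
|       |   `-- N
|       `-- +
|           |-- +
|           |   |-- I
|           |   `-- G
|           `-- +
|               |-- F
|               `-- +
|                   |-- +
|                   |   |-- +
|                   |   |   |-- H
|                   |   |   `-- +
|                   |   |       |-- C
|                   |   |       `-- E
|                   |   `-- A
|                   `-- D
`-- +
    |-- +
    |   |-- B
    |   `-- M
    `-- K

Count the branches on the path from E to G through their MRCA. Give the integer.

The MRCA of E and G is the node subtending ((I,G),(F,(((H,(C,E)),A),D))).
From E up to that node: 6 branches. From G up to the same node: 2 branches. Total: 6 + 2 = 8.

8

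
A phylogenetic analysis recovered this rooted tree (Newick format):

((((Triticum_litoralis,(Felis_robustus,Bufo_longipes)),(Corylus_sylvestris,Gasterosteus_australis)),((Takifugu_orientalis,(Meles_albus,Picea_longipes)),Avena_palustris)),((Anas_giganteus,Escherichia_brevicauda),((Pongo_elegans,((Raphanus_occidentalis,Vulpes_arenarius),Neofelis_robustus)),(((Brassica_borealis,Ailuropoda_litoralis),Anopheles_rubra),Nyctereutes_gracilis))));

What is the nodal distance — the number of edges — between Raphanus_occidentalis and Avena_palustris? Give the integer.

The MRCA of Raphanus_occidentalis and Avena_palustris is the root of the tree.
From Raphanus_occidentalis up to that node: 6 branches. From Avena_palustris up to the same node: 3 branches. Total: 6 + 3 = 9.

9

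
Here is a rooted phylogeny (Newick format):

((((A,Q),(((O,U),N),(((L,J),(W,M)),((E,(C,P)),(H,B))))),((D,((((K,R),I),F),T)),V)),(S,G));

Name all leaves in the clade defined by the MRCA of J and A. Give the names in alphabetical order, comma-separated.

A, B, C, E, H, J, L, M, N, O, P, Q, U, W

Tracing J: it sits inside (L,J).
Tracing A: it sits inside (A,Q).
The smallest clade enclosing both is ((A,Q),(((O,U),N),(((L,J),(W,M)),((E,(C,P)),(H,B))))); the answer is its 14 terminal taxa in alphabetical order.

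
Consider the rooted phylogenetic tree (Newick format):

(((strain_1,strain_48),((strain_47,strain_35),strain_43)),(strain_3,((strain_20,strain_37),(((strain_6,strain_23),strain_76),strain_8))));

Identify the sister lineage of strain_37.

strain_37 attaches to the tree at the node subtending (strain_20,strain_37).
The other lineage descending from that same node — the sister group — is the single tip strain_20.

strain_20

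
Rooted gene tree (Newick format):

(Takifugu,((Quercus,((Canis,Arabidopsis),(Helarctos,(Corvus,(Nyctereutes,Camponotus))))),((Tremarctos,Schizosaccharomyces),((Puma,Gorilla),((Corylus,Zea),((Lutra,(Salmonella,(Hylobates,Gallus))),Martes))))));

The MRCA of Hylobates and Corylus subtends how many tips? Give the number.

7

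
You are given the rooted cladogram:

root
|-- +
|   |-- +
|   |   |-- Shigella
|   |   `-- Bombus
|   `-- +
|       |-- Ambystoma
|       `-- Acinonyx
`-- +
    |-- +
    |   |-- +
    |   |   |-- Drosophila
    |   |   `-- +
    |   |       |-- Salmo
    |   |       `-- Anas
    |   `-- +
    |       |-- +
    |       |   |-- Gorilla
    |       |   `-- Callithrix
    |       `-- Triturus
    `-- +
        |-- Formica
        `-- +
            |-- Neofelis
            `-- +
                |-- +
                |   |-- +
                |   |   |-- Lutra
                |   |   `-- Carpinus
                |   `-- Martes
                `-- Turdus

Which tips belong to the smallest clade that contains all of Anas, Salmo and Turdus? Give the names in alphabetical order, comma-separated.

Tracing Anas: it sits inside (Salmo,Anas).
Tracing Salmo: it sits inside (Salmo,Anas).
Tracing Turdus: it sits inside (((Lutra,Carpinus),Martes),Turdus).
The smallest clade enclosing all 3 is (((Drosophila,(Salmo,Anas)),((Gorilla,Callithrix),Triturus)),(Formica,(Neofelis,(((Lutra,Carpinus),Martes),Turdus)))); the answer is its 12 terminal taxa in alphabetical order.

Anas, Callithrix, Carpinus, Drosophila, Formica, Gorilla, Lutra, Martes, Neofelis, Salmo, Triturus, Turdus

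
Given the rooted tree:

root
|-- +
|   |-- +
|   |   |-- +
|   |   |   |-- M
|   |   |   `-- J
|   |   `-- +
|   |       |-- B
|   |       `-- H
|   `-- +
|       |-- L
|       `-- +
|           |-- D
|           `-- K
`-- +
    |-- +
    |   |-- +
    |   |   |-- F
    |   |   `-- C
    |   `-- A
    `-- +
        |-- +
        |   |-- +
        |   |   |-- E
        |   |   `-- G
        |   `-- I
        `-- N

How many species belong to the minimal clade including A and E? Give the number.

The MRCA of A and E is the node subtending (((F,C),A),(((E,G),I),N)).
That clade contains 7 terminal taxa: A, C, E, F, G, I, N.

7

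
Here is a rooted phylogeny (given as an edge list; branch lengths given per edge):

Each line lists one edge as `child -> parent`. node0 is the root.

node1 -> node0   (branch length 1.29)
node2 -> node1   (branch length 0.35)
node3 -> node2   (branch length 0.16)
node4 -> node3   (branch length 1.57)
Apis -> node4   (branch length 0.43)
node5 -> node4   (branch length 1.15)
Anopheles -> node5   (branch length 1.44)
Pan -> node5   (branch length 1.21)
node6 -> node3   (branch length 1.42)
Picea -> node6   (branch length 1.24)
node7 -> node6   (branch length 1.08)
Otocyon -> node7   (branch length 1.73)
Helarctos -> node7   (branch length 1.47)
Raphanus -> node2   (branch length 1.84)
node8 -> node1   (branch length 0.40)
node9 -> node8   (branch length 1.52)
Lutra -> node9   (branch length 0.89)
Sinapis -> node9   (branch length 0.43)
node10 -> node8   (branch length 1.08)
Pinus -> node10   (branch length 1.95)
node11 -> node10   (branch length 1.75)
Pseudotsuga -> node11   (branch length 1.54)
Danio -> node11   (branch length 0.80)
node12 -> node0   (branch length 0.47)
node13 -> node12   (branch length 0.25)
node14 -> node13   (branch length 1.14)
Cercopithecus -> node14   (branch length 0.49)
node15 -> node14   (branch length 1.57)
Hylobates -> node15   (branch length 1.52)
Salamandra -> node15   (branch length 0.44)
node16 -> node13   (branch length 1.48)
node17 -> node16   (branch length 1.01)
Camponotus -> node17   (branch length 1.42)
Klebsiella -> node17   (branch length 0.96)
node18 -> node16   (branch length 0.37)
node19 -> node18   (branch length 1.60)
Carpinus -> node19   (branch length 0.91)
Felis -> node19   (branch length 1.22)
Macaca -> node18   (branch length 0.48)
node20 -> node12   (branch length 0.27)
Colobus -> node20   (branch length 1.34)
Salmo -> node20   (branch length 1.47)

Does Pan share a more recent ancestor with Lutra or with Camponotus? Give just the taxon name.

Lutra

The MRCA of Pan and Lutra subtends ((((Apis,(Anopheles,Pan)),(Picea,(Otocyon,Helarctos))),Raphanus),((Lutra,Sinapis),(Pinus,(Pseudotsuga,Danio)))) (12 taxa).
The MRCA of Pan and Camponotus is the root, subtending the entire tree (22 taxa).
The first is nested inside the second, so Pan shares a more recent common ancestor with Lutra.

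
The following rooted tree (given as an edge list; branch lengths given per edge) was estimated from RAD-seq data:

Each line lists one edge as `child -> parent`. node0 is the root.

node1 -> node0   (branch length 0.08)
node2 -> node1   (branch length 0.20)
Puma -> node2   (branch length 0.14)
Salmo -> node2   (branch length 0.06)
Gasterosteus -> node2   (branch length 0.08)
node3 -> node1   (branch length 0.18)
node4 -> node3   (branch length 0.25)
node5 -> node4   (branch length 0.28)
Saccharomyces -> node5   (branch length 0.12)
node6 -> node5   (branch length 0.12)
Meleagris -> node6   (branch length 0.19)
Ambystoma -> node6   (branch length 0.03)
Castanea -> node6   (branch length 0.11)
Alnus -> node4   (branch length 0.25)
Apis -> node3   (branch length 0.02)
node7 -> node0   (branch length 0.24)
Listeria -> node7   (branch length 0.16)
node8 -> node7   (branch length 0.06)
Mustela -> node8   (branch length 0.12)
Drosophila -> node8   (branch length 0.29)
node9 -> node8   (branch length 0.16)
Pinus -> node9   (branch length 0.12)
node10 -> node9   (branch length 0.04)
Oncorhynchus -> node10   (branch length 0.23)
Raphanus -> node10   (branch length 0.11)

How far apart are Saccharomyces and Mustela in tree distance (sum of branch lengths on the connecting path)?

1.33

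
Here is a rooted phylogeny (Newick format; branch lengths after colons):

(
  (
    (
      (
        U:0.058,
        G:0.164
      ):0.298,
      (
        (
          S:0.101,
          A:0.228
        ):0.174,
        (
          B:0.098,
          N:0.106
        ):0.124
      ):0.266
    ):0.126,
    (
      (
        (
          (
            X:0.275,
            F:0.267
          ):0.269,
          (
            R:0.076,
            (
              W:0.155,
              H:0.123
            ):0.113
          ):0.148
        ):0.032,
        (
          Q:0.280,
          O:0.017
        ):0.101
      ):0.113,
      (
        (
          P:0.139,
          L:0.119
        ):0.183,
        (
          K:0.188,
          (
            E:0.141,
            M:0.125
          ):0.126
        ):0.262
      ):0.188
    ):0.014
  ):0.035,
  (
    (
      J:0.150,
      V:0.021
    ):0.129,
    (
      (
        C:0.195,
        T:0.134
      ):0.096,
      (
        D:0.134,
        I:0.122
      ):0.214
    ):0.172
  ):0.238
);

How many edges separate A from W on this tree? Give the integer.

The MRCA of A and W is the node subtending (((U,G),((S,A),(B,N))),((((X,F),(R,(W,H))),(Q,O)),((P,L),(K,(E,M))))).
From A up to that node: 4 branches. From W up to the same node: 6 branches. Total: 4 + 6 = 10.

10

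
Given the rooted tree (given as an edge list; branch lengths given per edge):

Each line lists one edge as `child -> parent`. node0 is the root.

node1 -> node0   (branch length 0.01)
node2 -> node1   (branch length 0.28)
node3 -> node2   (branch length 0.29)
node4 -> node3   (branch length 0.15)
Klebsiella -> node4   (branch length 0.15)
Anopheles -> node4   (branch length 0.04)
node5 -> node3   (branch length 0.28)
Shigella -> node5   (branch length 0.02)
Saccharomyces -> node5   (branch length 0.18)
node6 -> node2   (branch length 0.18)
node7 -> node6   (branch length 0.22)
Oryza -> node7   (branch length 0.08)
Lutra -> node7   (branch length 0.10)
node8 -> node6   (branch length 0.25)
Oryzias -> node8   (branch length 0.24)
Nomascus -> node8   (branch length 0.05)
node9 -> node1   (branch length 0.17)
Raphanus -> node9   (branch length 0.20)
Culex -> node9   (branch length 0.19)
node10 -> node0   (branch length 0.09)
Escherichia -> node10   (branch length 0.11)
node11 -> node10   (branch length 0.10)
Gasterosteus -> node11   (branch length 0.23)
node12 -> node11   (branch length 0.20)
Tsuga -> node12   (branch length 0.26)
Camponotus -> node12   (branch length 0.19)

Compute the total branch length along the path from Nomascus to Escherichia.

The path runs Nomascus → … → MRCA → … → Escherichia; the MRCA is the root of the tree.
Branch lengths along that path: 0.05 + 0.25 + 0.18 + 0.28 + 0.01 + 0.09 + 0.11 = 0.97.

0.97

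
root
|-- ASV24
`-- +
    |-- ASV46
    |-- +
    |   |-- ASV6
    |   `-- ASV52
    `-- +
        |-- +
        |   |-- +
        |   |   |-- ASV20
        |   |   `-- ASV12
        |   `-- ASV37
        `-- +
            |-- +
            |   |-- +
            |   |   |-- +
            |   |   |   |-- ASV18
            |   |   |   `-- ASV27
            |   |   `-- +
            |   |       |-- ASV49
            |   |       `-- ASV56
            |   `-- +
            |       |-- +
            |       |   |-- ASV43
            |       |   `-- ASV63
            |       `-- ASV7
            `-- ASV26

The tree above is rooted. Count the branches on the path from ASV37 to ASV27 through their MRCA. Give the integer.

The MRCA of ASV37 and ASV27 is the node subtending (((ASV20,ASV12),ASV37),((((ASV18,ASV27),(ASV49,ASV56)),((ASV43,ASV63),ASV7)),ASV26)).
From ASV37 up to that node: 2 branches. From ASV27 up to the same node: 5 branches. Total: 2 + 5 = 7.

7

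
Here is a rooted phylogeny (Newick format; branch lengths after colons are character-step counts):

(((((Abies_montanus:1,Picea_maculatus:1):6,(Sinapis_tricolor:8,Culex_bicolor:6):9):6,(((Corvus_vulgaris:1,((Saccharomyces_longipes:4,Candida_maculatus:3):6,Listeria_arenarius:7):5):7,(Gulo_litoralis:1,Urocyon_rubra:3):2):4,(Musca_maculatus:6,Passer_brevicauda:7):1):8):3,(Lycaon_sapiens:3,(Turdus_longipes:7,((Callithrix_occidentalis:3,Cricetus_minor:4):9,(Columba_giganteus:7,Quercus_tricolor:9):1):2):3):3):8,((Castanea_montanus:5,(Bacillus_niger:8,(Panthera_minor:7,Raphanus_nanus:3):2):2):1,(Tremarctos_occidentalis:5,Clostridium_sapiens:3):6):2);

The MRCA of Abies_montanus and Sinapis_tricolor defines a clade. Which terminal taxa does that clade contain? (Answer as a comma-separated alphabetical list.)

Abies_montanus, Culex_bicolor, Picea_maculatus, Sinapis_tricolor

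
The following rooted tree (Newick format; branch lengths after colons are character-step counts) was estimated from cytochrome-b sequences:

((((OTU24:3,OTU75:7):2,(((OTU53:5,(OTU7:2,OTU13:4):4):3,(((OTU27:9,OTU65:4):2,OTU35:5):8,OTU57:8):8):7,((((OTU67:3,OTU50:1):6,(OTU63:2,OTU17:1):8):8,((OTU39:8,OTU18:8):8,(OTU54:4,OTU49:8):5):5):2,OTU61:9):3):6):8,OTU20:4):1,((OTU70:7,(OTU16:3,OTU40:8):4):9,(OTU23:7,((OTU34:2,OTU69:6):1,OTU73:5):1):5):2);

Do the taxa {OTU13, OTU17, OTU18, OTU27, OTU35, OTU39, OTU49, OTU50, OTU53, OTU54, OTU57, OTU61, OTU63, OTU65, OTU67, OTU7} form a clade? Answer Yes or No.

The most recent common ancestor of these taxa subtends (((OTU53,(OTU7,OTU13)),(((OTU27,OTU65),OTU35),OTU57)),((((OTU67,OTU50),(OTU63,OTU17)),((OTU39,OTU18),(OTU54,OTU49))),OTU61)).
That clade has exactly 16 tips — every listed taxon and nothing else — so the group is monophyletic.

Yes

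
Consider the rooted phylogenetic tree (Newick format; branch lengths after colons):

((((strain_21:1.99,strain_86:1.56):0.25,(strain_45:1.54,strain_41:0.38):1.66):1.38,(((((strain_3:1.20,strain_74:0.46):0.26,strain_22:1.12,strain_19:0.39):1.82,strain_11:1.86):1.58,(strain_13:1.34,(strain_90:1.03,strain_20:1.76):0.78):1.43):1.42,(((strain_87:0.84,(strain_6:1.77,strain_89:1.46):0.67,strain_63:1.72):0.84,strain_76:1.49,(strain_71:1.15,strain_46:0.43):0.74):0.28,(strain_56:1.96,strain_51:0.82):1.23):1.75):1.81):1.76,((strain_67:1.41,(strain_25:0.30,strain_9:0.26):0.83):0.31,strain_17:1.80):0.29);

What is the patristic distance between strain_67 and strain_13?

9.77

The path runs strain_67 → … → MRCA → … → strain_13; the MRCA is the root of the tree.
Branch lengths along that path: 1.41 + 0.31 + 0.29 + 1.76 + 1.81 + 1.42 + 1.43 + 1.34 = 9.77.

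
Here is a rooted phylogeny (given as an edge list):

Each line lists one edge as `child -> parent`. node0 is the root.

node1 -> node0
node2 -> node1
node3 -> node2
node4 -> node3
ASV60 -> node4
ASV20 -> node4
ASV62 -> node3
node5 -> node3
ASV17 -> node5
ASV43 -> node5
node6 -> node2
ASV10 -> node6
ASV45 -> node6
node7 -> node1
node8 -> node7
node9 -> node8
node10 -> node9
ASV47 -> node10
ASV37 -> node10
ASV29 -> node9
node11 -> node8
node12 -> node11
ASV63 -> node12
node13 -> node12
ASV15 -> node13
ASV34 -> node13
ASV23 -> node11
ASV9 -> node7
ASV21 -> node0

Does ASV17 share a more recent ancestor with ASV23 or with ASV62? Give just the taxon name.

The MRCA of ASV17 and ASV62 subtends ((ASV60,ASV20),ASV62,(ASV17,ASV43)) (5 taxa).
The MRCA of ASV17 and ASV23 subtends ((((ASV60,ASV20),ASV62,(ASV17,ASV43)),(ASV10,ASV45)),((((ASV47,ASV37),ASV29),((ASV63,(ASV15,ASV34)),ASV23)),ASV9)) (15 taxa).
The first is nested inside the second, so ASV17 shares a more recent common ancestor with ASV62.

ASV62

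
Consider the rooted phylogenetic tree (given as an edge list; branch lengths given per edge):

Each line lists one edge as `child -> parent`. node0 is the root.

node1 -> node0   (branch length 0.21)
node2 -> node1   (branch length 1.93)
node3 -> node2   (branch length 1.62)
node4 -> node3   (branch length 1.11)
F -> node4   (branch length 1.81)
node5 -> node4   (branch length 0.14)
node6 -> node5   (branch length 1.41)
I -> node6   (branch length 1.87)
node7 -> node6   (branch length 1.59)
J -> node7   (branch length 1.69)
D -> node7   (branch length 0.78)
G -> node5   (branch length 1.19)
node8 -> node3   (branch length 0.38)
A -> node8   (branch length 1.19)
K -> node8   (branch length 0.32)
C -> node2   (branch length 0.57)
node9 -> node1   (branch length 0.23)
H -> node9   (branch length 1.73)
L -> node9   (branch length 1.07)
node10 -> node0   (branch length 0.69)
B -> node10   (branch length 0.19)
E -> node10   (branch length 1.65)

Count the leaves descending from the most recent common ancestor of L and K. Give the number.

10

The MRCA of L and K is the node subtending ((((F,((I,(J,D)),G)),(A,K)),C),(H,L)).
That clade contains 10 terminal taxa: A, C, D, F, G, H, I, J, K, L.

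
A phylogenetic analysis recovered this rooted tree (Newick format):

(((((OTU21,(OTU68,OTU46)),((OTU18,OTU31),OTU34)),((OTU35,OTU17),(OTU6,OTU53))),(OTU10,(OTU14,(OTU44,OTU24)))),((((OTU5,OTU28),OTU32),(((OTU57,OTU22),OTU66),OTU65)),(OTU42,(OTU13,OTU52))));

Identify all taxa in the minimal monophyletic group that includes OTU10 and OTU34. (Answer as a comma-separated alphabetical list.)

Tracing OTU10: it sits inside (OTU10,(OTU14,(OTU44,OTU24))).
Tracing OTU34: it sits inside ((OTU18,OTU31),OTU34).
The smallest clade enclosing both is ((((OTU21,(OTU68,OTU46)),((OTU18,OTU31),OTU34)),((OTU35,OTU17),(OTU6,OTU53))),(OTU10,(OTU14,(OTU44,OTU24)))); the answer is its 14 terminal taxa in alphabetical order.

OTU10, OTU14, OTU17, OTU18, OTU21, OTU24, OTU31, OTU34, OTU35, OTU44, OTU46, OTU53, OTU6, OTU68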